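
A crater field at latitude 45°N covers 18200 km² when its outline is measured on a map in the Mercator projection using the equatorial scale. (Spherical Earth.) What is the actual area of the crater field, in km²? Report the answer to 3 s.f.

9100 km²

Mercator is conformal, so the point scale is isotropic: h = k = sec φ = 1/cos φ.
Areal scale = k² = sec²φ = 1/cos²(45°) = 1/0.7071² = 2.000.
True area = apparent / (areal scale) = 18200 / 2.000 ≈ 9100 km².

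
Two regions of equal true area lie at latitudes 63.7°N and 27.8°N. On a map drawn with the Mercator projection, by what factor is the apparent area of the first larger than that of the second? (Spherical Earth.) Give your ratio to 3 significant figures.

3.99

Mercator areal scale is sec²φ.
At 63.7°: sec²(63.7°) = 1/0.4431² = 5.094.
At 27.8°: sec²(27.8°) = 1/0.8846² = 1.278.
Ratio = 5.094/1.278 = cos²(27.8°)/cos²(63.7°) ≈ 3.99.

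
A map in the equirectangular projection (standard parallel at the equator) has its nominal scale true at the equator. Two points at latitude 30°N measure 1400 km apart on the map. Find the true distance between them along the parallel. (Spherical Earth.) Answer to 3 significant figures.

1210 km

Plate carrée maps x = Rλ, y = Rφ. The meridian scale is h = 1 and the parallel scale is k = 1/cos φ = sec φ.
Along the parallel at 30°, map distances are exaggerated by k = sec 30° = 1.155.
True distance = 1400 / 1.155 = 1400 × cos 30° ≈ 1210 km.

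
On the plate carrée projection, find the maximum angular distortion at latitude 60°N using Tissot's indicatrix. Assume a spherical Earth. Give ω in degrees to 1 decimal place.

38.9°

Plate carrée maps x = Rλ, y = Rφ. The meridian scale is h = 1 and the parallel scale is k = 1/cos φ = sec φ.
At 60°: h = 1.000, k = 2.000; principal scales a = 2.000, b = 1.000.
sin(ω/2) = (a − b)/(a + b) = 1.0000/3.000 = 0.3333, so ω = 2 arcsin(0.3333) ≈ 38.9°.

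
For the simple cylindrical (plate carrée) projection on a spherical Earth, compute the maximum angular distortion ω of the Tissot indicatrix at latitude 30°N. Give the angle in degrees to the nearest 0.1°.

For the equirectangular projection with φ₀ = 0 (plate carrée), h = 1 along meridians and k = sec φ along parallels.
At 30°: h = 1.000, k = 1.155; principal scales a = 1.155, b = 1.000.
sin(ω/2) = (a − b)/(a + b) = 0.1547/2.155 = 0.07180, so ω = 2 arcsin(0.07180) ≈ 8.2°.

8.2°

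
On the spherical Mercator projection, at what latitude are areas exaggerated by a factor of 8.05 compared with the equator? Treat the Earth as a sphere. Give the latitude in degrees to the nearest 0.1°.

Mercator areal scale is sec²φ.
sec²φ = 8.05  ⇒  cos²φ = 0.1242  ⇒  cos φ = 0.3525.
φ = arccos(0.3525) ≈ 69.4°.

69.4°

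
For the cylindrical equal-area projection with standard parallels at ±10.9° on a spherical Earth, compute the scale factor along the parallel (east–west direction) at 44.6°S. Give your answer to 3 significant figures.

1.38

Cylindrical equal-area (φ₀ = 10.9°): h = cos φ / cos 10.9° along meridians, k = cos 10.9° / cos φ along parallels; h·k = 1.
k = cos 10.9° / cos 44.6° = 0.9820/0.7120 = 1.379.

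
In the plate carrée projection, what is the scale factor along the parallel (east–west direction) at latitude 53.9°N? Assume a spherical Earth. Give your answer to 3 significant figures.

1.70

For the equirectangular projection with φ₀ = 0 (plate carrée), h = 1 along meridians and k = sec φ along parallels.
k = 1/cos 53.9° = 1/0.5892 = 1.697.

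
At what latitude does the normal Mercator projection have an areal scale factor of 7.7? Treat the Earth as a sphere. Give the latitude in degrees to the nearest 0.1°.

68.9°

Mercator areal scale is sec²φ.
sec²φ = 7.7  ⇒  cos²φ = 0.1299  ⇒  cos φ = 0.3604.
φ = arccos(0.3604) ≈ 68.9°.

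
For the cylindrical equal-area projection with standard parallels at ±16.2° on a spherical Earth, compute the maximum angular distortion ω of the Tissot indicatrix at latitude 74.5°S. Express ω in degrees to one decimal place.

For cylindrical equal-area with standard parallel φ₀, h = cos φ / cos φ₀ and k = cos φ₀ / cos φ, so h·k = 1.
At 74.5°: h = 0.2783, k = 3.593; principal scales a = 3.593, b = 0.2783.
sin(ω/2) = (a − b)/(a + b) = 3.315/3.872 = 0.8562, so ω = 2 arcsin(0.8562) ≈ 117.8°.

117.8°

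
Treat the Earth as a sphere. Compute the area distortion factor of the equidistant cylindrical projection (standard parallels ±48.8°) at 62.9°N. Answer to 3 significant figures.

In the equirectangular projection with standard parallel φ₀ = 48.8° (x = Rλ cos φ₀, y = Rφ), meridians are true-scale (h = 1) and the parallel scale is k = cos φ₀ / cos φ.
Areal scale = h·k = 1 × cos φ₀ / cos φ; at 62.9°, h = 1.000, k = 1.446, so h·k = 1.446.

1.45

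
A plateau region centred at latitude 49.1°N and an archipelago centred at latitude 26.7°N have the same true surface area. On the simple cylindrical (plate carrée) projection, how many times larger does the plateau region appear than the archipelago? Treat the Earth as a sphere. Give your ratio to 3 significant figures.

Plate carrée maps x = Rλ, y = Rφ. The meridian scale is h = 1 and the parallel scale is k = 1/cos φ = sec φ.
Areal scale at 49.1°: h·k = 1.000 × 1.527 = 1.527.
Areal scale at 26.7°: h·k = 1.000 × 1.119 = 1.119.
Ratio = 1.527/1.119 ≈ 1.36.

1.36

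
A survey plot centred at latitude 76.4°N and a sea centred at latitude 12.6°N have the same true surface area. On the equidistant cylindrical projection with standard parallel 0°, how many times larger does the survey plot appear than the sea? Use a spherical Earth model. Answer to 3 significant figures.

4.15

In the plate carrée (x = Rλ, y = Rφ), meridians are true-scale (h = 1) and parallels are stretched by k = sec φ.
Areal scale at 76.4°: h·k = 1.000 × 4.253 = 4.253.
Areal scale at 12.6°: h·k = 1.000 × 1.025 = 1.025.
Ratio = 4.253/1.025 ≈ 4.15.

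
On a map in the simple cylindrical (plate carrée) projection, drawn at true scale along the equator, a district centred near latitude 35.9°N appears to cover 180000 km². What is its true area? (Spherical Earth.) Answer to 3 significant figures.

146000 km²

For the equirectangular projection with φ₀ = 0 (plate carrée), h = 1 along meridians and k = sec φ along parallels.
Areal scale = h·k = 1 × sec φ; at 35.9°, h = 1.000, k = 1.235, so h·k = 1.235.
True area = apparent / (areal scale) = 180000 / 1.235 ≈ 146000 km².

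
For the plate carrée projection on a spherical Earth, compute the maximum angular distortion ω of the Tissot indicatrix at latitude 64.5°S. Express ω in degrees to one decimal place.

46.9°

For the equirectangular projection with φ₀ = 0 (plate carrée), h = 1 along meridians and k = sec φ along parallels.
At 64.5°: h = 1.000, k = 2.323; principal scales a = 2.323, b = 1.000.
sin(ω/2) = (a − b)/(a + b) = 1.323/3.323 = 0.3981, so ω = 2 arcsin(0.3981) ≈ 46.9°.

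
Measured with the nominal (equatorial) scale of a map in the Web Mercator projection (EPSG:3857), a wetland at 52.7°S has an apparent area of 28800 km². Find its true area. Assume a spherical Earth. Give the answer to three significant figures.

For Mercator, h = k = sec φ (a conformal cylindrical projection has a single point scale, 1/cos φ).
Areal scale = k² = sec²φ = 1/cos²(52.7°) = 1/0.6060² = 2.723.
True area = apparent / (areal scale) = 28800 / 2.723 ≈ 10600 km².

10600 km²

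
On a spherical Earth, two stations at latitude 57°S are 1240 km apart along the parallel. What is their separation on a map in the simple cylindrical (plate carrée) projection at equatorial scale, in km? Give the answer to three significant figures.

For the equirectangular projection with φ₀ = 0 (plate carrée), h = 1 along meridians and k = sec φ along parallels.
Along the parallel, k = sec 57° = 1/0.5446 = 1.836.
Map distance = 1240 × 1.836 ≈ 2280 km.

2280 km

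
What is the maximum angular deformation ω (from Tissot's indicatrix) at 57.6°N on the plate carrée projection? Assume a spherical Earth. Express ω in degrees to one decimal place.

35.2°

In the plate carrée (x = Rλ, y = Rφ), meridians are true-scale (h = 1) and parallels are stretched by k = sec φ.
At 57.6°: h = 1.000, k = 1.866; principal scales a = 1.866, b = 1.000.
sin(ω/2) = (a − b)/(a + b) = 0.8663/2.866 = 0.3022, so ω = 2 arcsin(0.3022) ≈ 35.2°.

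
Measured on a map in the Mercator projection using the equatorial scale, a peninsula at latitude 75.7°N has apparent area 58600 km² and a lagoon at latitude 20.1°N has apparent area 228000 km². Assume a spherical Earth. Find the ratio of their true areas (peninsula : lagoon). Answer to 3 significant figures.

0.0178

On Mercator the areal scale is sec²φ, so true area = apparent × cos²φ.
True area of peninsula: 58600 × cos²(75.7°) = 58600 × 0.06101 = 3575 km².
True area of lagoon: 228000 × cos²(20.1°) = 228000 × 0.8819 = 201100 km².
Ratio = 3575 / 201100 ≈ 0.0178.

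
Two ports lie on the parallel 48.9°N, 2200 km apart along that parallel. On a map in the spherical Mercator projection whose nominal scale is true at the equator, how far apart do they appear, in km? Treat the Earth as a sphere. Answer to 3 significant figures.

Mercator is conformal, so the point scale is isotropic: h = k = sec φ = 1/cos φ.
Along the parallel, k = sec 48.9° = 1/0.6574 = 1.521.
Map distance = 2200 × 1.521 ≈ 3350 km.

3350 km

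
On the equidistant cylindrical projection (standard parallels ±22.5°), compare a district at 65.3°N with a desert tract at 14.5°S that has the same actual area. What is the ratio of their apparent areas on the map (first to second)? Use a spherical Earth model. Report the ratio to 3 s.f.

2.32

In the equirectangular projection with standard parallel φ₀ = 22.5° (x = Rλ cos φ₀, y = Rφ), meridians are true-scale (h = 1) and the parallel scale is k = cos φ₀ / cos φ.
Areal scale at 65.3°: h·k = 1.000 × 2.211 = 2.211.
Areal scale at 14.5°: h·k = 1.000 × 0.9543 = 0.9543.
Ratio = 2.211/0.9543 ≈ 2.32.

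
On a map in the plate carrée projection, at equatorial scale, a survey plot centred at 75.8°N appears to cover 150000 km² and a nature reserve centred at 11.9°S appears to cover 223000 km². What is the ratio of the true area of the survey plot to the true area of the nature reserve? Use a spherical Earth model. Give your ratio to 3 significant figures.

0.169

Plate carrée has h = 1 and k = sec φ, giving areal scale sec φ; true area = (apparent area) · cos φ.
True area of survey plot: 150000 × cos(75.8°) = 150000 × 0.2453 = 36800 km².
True area of nature reserve: 223000 × cos(11.9°) = 223000 × 0.9785 = 218200 km².
Ratio = 36800 / 218200 ≈ 0.169.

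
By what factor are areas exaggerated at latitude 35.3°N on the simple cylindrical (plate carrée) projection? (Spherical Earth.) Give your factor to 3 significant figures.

For the equirectangular projection with φ₀ = 0 (plate carrée), h = 1 along meridians and k = sec φ along parallels.
Areal scale = h·k = 1 × sec φ; at 35.3°, h = 1.000, k = 1.225, so h·k = 1.225.

1.23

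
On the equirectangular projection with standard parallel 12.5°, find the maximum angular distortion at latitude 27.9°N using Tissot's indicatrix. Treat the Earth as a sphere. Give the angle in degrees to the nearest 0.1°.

5.7°

The equidistant cylindrical projection with φ₀ = 12.5° has h = 1 (meridians true) and k = cos φ₀ / cos φ along parallels.
At 27.9°: h = 1.000, k = 1.105; principal scales a = 1.105, b = 1.000.
sin(ω/2) = (a − b)/(a + b) = 0.1047/2.105 = 0.04975, so ω = 2 arcsin(0.04975) ≈ 5.7°.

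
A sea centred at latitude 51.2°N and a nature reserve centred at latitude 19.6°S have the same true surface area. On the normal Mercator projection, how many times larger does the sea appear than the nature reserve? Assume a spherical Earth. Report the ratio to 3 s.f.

On Mercator, area is exaggerated by sec²φ = 1/cos²φ.
At 51.2°: sec²(51.2°) = 1/0.6266² = 2.547.
At 19.6°: sec²(19.6°) = 1/0.9421² = 1.127.
Ratio = 2.547/1.127 = cos²(19.6°)/cos²(51.2°) ≈ 2.26.

2.26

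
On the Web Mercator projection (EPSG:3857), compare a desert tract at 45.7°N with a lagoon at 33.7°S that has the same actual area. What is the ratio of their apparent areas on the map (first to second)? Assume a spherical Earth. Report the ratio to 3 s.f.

1.42

On Mercator, area is exaggerated by sec²φ = 1/cos²φ.
At 45.7°: sec²(45.7°) = 1/0.6984² = 2.050.
At 33.7°: sec²(33.7°) = 1/0.8320² = 1.445.
Ratio = 2.050/1.445 = cos²(33.7°)/cos²(45.7°) ≈ 1.42.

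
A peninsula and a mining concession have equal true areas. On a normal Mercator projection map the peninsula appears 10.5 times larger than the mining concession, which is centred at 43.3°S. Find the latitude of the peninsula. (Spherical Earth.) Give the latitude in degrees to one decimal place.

On Mercator, (apparent₁)/(apparent₂) = sec²φ₁ / sec²φ₂ when true areas are equal.
cos²φ₂ / cos²φ₁ = 10.5  ⇒  cos φ₁ = cos 43.3° / √10.5 = 0.7278/3.240 = 0.2246.
φ₁ = arccos(0.2246) ≈ 77.0°.

77.0°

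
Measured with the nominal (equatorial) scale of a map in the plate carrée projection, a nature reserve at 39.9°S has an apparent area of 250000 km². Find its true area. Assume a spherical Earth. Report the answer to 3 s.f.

In the plate carrée (x = Rλ, y = Rφ), meridians are true-scale (h = 1) and parallels are stretched by k = sec φ.
Areal scale = h·k = 1 × sec φ; at 39.9°, h = 1.000, k = 1.304, so h·k = 1.304.
True area = apparent / (areal scale) = 250000 / 1.304 ≈ 192000 km².

192000 km²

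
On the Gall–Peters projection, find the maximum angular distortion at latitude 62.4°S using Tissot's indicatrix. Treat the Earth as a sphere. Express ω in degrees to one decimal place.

The Gall–Peters projection is cylindrical equal-area with φ₀ = 45°. A cylindrical equal-area projection with standard parallel φ₀ has meridian scale h = cos φ / cos φ₀ and parallel scale k = cos φ₀ / cos φ (so areas are preserved, h·k = 1).
At 62.4°: h = 0.6552, k = 1.526; principal scales a = 1.526, b = 0.6552.
sin(ω/2) = (a − b)/(a + b) = 0.8711/2.181 = 0.3993, so ω = 2 arcsin(0.3993) ≈ 47.1°.

47.1°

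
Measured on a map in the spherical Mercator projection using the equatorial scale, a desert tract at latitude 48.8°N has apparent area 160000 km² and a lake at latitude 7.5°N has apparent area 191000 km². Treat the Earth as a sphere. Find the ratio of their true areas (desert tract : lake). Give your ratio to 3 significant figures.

Since Mercator area scale is 1/cos²φ, the true area equals the apparent area multiplied by cos²φ.
True area of desert tract: 160000 × cos²(48.8°) = 160000 × 0.4339 = 69420 km².
True area of lake: 191000 × cos²(7.5°) = 191000 × 0.9830 = 187700 km².
Ratio = 69420 / 187700 ≈ 0.370.

0.370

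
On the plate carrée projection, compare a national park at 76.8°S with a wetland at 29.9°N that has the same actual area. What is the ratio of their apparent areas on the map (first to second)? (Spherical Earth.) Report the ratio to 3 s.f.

In the plate carrée (x = Rλ, y = Rφ), meridians are true-scale (h = 1) and parallels are stretched by k = sec φ.
Areal scale at 76.8°: h·k = 1.000 × 4.379 = 4.379.
Areal scale at 29.9°: h·k = 1.000 × 1.154 = 1.154.
Ratio = 4.379/1.154 ≈ 3.80.

3.80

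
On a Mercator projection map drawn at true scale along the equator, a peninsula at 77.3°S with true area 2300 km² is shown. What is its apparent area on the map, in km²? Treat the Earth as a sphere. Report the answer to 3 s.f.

47600 km²

For Mercator, h = k = sec φ (a conformal cylindrical projection has a single point scale, 1/cos φ).
Areal scale = k² = sec²φ = 1/cos²(77.3°) = 1/0.2198² = 20.69.
Apparent area = 2300 × 20.69 ≈ 47600 km².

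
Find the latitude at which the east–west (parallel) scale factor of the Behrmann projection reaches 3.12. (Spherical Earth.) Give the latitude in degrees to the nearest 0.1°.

Behrmann is a cylindrical equal-area projection with standard parallels at ±30°. A cylindrical equal-area projection with standard parallel φ₀ has meridian scale h = cos φ / cos φ₀ and parallel scale k = cos φ₀ / cos φ (so areas are preserved, h·k = 1).
k = cos φ₀ / cos φ = 3.12  ⇒  cos φ = cos 30° / 3.12 = 0.2776.
φ = arccos(0.2776) ≈ 73.9°.

73.9°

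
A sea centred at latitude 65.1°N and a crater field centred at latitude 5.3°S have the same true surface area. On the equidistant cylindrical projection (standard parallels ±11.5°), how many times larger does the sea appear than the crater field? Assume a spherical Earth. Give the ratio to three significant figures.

With standard parallel φ₀ = 11.5°, the equirectangular projection gives x = Rλ cos φ₀, y = Rφ, so h = 1 and k = cos 11.5° / cos φ.
Areal scale at 65.1°: h·k = 1.000 × 2.327 = 2.327.
Areal scale at 5.3°: h·k = 1.000 × 0.9841 = 0.9841.
Ratio = 2.327/0.9841 ≈ 2.36.

2.36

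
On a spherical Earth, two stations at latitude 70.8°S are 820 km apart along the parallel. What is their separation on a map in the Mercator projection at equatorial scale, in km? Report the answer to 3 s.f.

The Mercator projection is conformal; its linear scale factor is the same in every direction and equals sec φ = 1/cos φ.
Along the parallel, k = sec 70.8° = 1/0.3289 = 3.041.
Map distance = 820 × 3.041 ≈ 2490 km.

2490 km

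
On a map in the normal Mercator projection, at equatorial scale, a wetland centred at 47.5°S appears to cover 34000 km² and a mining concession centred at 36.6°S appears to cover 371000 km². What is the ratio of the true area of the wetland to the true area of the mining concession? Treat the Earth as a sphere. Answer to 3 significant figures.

Mercator's areal exaggeration is sec²φ; hence true area = (apparent area) · cos²φ.
True area of wetland: 34000 × cos²(47.5°) = 34000 × 0.4564 = 15520 km².
True area of mining concession: 371000 × cos²(36.6°) = 371000 × 0.6445 = 239100 km².
Ratio = 15520 / 239100 ≈ 0.0649.

0.0649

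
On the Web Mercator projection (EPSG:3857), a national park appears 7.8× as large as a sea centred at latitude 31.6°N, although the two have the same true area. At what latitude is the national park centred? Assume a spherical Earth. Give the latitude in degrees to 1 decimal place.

For equal true areas on Mercator, apparent areas scale as sec²φ, so the ratio is cos²φ₂ / cos²φ₁.
cos²φ₂ / cos²φ₁ = 7.8  ⇒  cos φ₁ = cos 31.6° / √7.8 = 0.8517/2.793 = 0.3050.
φ₁ = arccos(0.3050) ≈ 72.2°.

72.2°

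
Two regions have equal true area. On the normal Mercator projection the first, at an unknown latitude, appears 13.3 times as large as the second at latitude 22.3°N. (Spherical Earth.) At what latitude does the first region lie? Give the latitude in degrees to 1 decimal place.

For equal true areas on Mercator, apparent areas scale as sec²φ, so the ratio is cos²φ₂ / cos²φ₁.
cos²φ₂ / cos²φ₁ = 13.3  ⇒  cos φ₁ = cos 22.3° / √13.3 = 0.9252/3.647 = 0.2537.
φ₁ = arccos(0.2537) ≈ 75.3°.

75.3°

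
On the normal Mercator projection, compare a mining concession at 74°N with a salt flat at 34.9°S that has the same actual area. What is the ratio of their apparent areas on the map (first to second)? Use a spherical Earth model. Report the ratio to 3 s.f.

8.85

On Mercator, area is exaggerated by sec²φ = 1/cos²φ.
At 74°: sec²(74°) = 1/0.2756² = 13.16.
At 34.9°: sec²(34.9°) = 1/0.8202² = 1.487.
Ratio = 13.16/1.487 = cos²(34.9°)/cos²(74°) ≈ 8.85.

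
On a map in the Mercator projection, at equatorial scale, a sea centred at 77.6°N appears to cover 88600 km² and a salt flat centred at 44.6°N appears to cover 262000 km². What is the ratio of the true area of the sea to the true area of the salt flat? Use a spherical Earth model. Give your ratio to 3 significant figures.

Since Mercator area scale is 1/cos²φ, the true area equals the apparent area multiplied by cos²φ.
True area of sea: 88600 × cos²(77.6°) = 88600 × 0.04611 = 4085 km².
True area of salt flat: 262000 × cos²(44.6°) = 262000 × 0.5070 = 132800 km².
Ratio = 4085 / 132800 ≈ 0.0308.

0.0308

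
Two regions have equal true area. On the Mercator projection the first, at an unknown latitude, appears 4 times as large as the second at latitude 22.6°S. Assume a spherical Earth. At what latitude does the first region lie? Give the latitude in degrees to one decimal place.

On Mercator, (apparent₁)/(apparent₂) = sec²φ₁ / sec²φ₂ when true areas are equal.
cos²φ₂ / cos²φ₁ = 4  ⇒  cos φ₁ = cos 22.6° / √4 = 0.9232/2.000 = 0.4616.
φ₁ = arccos(0.4616) ≈ 62.5°.

62.5°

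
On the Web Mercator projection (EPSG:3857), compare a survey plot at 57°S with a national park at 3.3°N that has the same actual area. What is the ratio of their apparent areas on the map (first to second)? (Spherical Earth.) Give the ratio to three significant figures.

3.36

On Mercator, area is exaggerated by sec²φ = 1/cos²φ.
At 57°: sec²(57°) = 1/0.5446² = 3.371.
At 3.3°: sec²(3.3°) = 1/0.9983² = 1.003.
Ratio = 3.371/1.003 = cos²(3.3°)/cos²(57°) ≈ 3.36.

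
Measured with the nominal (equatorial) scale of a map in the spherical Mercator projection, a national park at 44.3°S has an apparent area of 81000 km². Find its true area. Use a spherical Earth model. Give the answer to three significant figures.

The Mercator projection is conformal; its linear scale factor is the same in every direction and equals sec φ = 1/cos φ.
Areal scale = k² = sec²φ = 1/cos²(44.3°) = 1/0.7157² = 1.952.
True area = apparent / (areal scale) = 81000 / 1.952 ≈ 41500 km².

41500 km²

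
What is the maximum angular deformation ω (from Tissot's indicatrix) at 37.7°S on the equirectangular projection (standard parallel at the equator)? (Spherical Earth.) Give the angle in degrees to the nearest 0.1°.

In the plate carrée (x = Rλ, y = Rφ), meridians are true-scale (h = 1) and parallels are stretched by k = sec φ.
At 37.7°: h = 1.000, k = 1.264; principal scales a = 1.264, b = 1.000.
sin(ω/2) = (a − b)/(a + b) = 0.2639/2.264 = 0.1166, so ω = 2 arcsin(0.1166) ≈ 13.4°.

13.4°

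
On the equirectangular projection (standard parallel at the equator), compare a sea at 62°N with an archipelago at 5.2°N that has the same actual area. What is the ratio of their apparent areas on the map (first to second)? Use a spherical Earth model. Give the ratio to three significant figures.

For the equirectangular projection with φ₀ = 0 (plate carrée), h = 1 along meridians and k = sec φ along parallels.
Areal scale at 62°: h·k = 1.000 × 2.130 = 2.130.
Areal scale at 5.2°: h·k = 1.000 × 1.004 = 1.004.
Ratio = 2.130/1.004 ≈ 2.12.

2.12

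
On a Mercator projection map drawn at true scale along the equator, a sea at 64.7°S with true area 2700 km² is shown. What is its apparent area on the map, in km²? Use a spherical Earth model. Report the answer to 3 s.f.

Mercator is conformal, so the point scale is isotropic: h = k = sec φ = 1/cos φ.
Areal scale = k² = sec²φ = 1/cos²(64.7°) = 1/0.4274² = 5.475.
Apparent area = 2700 × 5.475 ≈ 14800 km².

14800 km²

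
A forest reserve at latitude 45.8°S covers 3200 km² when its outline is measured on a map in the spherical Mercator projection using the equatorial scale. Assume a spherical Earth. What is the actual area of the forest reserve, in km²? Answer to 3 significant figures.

For Mercator, h = k = sec φ (a conformal cylindrical projection has a single point scale, 1/cos φ).
Areal scale = k² = sec²φ = 1/cos²(45.8°) = 1/0.6972² = 2.057.
True area = apparent / (areal scale) = 3200 / 2.057 ≈ 1560 km².

1560 km²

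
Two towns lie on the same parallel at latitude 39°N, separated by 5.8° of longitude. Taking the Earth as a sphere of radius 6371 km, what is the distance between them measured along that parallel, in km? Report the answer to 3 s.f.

Arc length along a parallel = R cos φ · Δλ (with Δλ in radians).
= 6371 × cos 39° × (5.8° × π/180) = 6371 × 0.7771 × 0.1012 ≈ 501 km.

501 km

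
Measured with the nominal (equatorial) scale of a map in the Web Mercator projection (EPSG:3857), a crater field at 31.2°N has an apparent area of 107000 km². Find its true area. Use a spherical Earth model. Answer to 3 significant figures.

Mercator is conformal, so the point scale is isotropic: h = k = sec φ = 1/cos φ.
Areal scale = k² = sec²φ = 1/cos²(31.2°) = 1/0.8554² = 1.367.
True area = apparent / (areal scale) = 107000 / 1.367 ≈ 78300 km².

78300 km²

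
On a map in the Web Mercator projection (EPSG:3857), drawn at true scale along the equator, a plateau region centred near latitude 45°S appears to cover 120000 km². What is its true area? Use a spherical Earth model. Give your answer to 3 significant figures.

For Mercator, h = k = sec φ (a conformal cylindrical projection has a single point scale, 1/cos φ).
Areal scale = k² = sec²φ = 1/cos²(45°) = 1/0.7071² = 2.000.
True area = apparent / (areal scale) = 120000 / 2.000 ≈ 60000 km².

60000 km²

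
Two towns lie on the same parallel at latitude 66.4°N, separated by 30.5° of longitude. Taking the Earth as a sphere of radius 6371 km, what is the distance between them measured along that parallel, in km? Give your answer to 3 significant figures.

Arc length along a parallel = R cos φ · Δλ (with Δλ in radians).
= 6371 × cos 66.4° × (30.5° × π/180) = 6371 × 0.4003 × 0.5323 ≈ 1360 km.

1360 km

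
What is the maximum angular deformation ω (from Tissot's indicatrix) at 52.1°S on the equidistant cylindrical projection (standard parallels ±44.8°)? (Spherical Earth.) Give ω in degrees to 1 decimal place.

8.3°

The equidistant cylindrical projection with φ₀ = 44.8° has h = 1 (meridians true) and k = cos φ₀ / cos φ along parallels.
At 52.1°: h = 1.000, k = 1.155; principal scales a = 1.155, b = 1.000.
sin(ω/2) = (a − b)/(a + b) = 0.1551/2.155 = 0.07198, so ω = 2 arcsin(0.07198) ≈ 8.3°.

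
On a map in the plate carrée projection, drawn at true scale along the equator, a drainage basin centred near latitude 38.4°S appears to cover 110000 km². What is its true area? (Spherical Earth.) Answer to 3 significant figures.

For the equirectangular projection with φ₀ = 0 (plate carrée), h = 1 along meridians and k = sec φ along parallels.
Areal scale = h·k = 1 × sec φ; at 38.4°, h = 1.000, k = 1.276, so h·k = 1.276.
True area = apparent / (areal scale) = 110000 / 1.276 ≈ 86200 km².

86200 km²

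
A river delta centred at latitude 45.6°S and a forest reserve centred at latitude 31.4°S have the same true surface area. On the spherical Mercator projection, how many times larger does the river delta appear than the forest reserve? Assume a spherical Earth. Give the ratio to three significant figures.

1.49

On Mercator, area is exaggerated by sec²φ = 1/cos²φ.
At 45.6°: sec²(45.6°) = 1/0.6997² = 2.043.
At 31.4°: sec²(31.4°) = 1/0.8536² = 1.373.
Ratio = 2.043/1.373 = cos²(31.4°)/cos²(45.6°) ≈ 1.49.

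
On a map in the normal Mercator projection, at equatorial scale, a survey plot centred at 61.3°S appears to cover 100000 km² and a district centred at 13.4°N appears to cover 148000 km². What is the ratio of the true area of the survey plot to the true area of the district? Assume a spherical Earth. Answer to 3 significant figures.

0.165

Mercator's areal exaggeration is sec²φ; hence true area = (apparent area) · cos²φ.
True area of survey plot: 100000 × cos²(61.3°) = 100000 × 0.2306 = 23060 km².
True area of district: 148000 × cos²(13.4°) = 148000 × 0.9463 = 140100 km².
Ratio = 23060 / 140100 ≈ 0.165.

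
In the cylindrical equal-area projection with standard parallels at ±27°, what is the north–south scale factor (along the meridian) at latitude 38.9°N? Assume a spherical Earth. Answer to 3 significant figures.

0.873

For cylindrical equal-area with standard parallel φ₀, h = cos φ / cos φ₀ and k = cos φ₀ / cos φ, so h·k = 1.
h = cos 38.9° / cos 27° = 0.7782/0.8910 = 0.8734.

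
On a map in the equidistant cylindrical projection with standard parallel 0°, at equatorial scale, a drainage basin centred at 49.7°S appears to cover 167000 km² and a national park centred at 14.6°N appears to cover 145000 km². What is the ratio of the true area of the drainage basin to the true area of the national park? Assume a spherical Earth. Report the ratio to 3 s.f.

On the plate carrée, areal scale = h·k = 1 × sec φ, so true area = apparent × cos φ.
True area of drainage basin: 167000 × cos(49.7°) = 167000 × 0.6468 = 108000 km².
True area of national park: 145000 × cos(14.6°) = 145000 × 0.9677 = 140300 km².
Ratio = 108000 / 140300 ≈ 0.770.

0.770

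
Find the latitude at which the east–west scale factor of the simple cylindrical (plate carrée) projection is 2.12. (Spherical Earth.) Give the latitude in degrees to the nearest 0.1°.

Plate carrée: h = 1, k = sec φ along parallels.
sec φ = 2.12  ⇒  cos φ = 0.4717  ⇒  φ ≈ 61.9°.

61.9°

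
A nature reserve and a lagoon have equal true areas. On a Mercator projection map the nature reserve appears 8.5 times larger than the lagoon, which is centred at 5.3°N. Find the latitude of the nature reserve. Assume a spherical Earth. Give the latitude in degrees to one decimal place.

On Mercator, (apparent₁)/(apparent₂) = sec²φ₁ / sec²φ₂ when true areas are equal.
cos²φ₂ / cos²φ₁ = 8.5  ⇒  cos φ₁ = cos 5.3° / √8.5 = 0.9957/2.915 = 0.3415.
φ₁ = arccos(0.3415) ≈ 70.0°.

70.0°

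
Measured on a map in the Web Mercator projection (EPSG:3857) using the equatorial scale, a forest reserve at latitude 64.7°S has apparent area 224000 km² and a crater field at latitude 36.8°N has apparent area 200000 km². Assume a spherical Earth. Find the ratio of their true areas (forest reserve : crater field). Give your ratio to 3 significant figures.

0.319

Since Mercator area scale is 1/cos²φ, the true area equals the apparent area multiplied by cos²φ.
True area of forest reserve: 224000 × cos²(64.7°) = 224000 × 0.1826 = 40910 km².
True area of crater field: 200000 × cos²(36.8°) = 200000 × 0.6412 = 128200 km².
Ratio = 40910 / 128200 ≈ 0.319.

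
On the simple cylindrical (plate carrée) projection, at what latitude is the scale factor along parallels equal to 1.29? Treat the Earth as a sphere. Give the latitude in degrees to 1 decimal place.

Plate carrée: h = 1, k = sec φ along parallels.
sec φ = 1.29  ⇒  cos φ = 0.7752  ⇒  φ ≈ 39.2°.

39.2°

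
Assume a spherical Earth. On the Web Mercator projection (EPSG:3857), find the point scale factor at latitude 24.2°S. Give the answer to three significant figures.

The Mercator projection is conformal; its linear scale factor is the same in every direction and equals sec φ = 1/cos φ.
k = 1/cos 24.2° = 1/0.9121 = 1.096.

1.10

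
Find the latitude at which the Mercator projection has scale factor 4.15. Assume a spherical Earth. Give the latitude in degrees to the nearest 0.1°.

76.1°

Mercator scale is k = sec φ = 1/cos φ.
1/cos φ = 4.15  ⇒  cos φ = 0.2410  ⇒  φ = arccos(0.2410) ≈ 76.1°.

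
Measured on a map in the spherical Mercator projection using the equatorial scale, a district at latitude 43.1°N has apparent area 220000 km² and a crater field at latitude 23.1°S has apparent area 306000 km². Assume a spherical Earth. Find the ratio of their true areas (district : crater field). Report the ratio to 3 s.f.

On Mercator the areal scale is sec²φ, so true area = apparent × cos²φ.
True area of district: 220000 × cos²(43.1°) = 220000 × 0.5331 = 117300 km².
True area of crater field: 306000 × cos²(23.1°) = 306000 × 0.8461 = 258900 km².
Ratio = 117300 / 258900 ≈ 0.453.

0.453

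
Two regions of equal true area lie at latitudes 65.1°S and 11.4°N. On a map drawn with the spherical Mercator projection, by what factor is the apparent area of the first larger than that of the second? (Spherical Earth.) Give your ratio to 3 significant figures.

5.42

On Mercator, area is exaggerated by sec²φ = 1/cos²φ.
At 65.1°: sec²(65.1°) = 1/0.4210² = 5.641.
At 11.4°: sec²(11.4°) = 1/0.9803² = 1.041.
Ratio = 5.641/1.041 = cos²(11.4°)/cos²(65.1°) ≈ 5.42.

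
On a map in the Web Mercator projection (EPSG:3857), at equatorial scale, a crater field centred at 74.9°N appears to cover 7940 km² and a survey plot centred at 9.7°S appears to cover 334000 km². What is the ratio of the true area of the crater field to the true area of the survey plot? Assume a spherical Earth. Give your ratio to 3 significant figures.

0.00166

On Mercator the areal scale is sec²φ, so true area = apparent × cos²φ.
True area of crater field: 7940 × cos²(74.9°) = 7940 × 0.06786 = 538.8 km².
True area of survey plot: 334000 × cos²(9.7°) = 334000 × 0.9716 = 324500 km².
Ratio = 538.8 / 324500 ≈ 0.00166.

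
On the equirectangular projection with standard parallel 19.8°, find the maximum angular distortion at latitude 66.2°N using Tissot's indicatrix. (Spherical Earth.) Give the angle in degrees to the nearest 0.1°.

47.1°

With standard parallel φ₀ = 19.8°, the equirectangular projection gives x = Rλ cos φ₀, y = Rφ, so h = 1 and k = cos 19.8° / cos φ.
At 66.2°: h = 1.000, k = 2.332; principal scales a = 2.332, b = 1.000.
sin(ω/2) = (a − b)/(a + b) = 1.332/3.332 = 0.3997, so ω = 2 arcsin(0.3997) ≈ 47.1°.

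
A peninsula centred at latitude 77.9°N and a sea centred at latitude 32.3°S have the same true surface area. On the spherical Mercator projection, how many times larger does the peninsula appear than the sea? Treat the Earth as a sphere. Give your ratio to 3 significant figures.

16.3

On Mercator, area is exaggerated by sec²φ = 1/cos²φ.
At 77.9°: sec²(77.9°) = 1/0.2096² = 22.76.
At 32.3°: sec²(32.3°) = 1/0.8453² = 1.400.
Ratio = 22.76/1.400 = cos²(32.3°)/cos²(77.9°) ≈ 16.3.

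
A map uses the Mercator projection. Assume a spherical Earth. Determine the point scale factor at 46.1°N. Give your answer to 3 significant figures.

For Mercator, h = k = sec φ (a conformal cylindrical projection has a single point scale, 1/cos φ).
k = 1/cos 46.1° = 1/0.6934 = 1.442.

1.44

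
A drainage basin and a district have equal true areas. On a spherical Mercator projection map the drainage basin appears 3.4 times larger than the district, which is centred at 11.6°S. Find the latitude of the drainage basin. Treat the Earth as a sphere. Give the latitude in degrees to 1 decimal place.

57.9°

Mercator areal scale is sec²φ, so apparent-area ratio = sec²φ₁ / sec²φ₂ = cos²φ₂ / cos²φ₁.
cos²φ₂ / cos²φ₁ = 3.4  ⇒  cos φ₁ = cos 11.6° / √3.4 = 0.9796/1.844 = 0.5312.
φ₁ = arccos(0.5312) ≈ 57.9°.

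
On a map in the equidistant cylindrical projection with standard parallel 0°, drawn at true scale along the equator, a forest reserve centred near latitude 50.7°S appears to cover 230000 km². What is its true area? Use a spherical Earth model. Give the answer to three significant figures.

146000 km²

For the equirectangular projection with φ₀ = 0 (plate carrée), h = 1 along meridians and k = sec φ along parallels.
Areal scale = h·k = 1 × sec φ; at 50.7°, h = 1.000, k = 1.579, so h·k = 1.579.
True area = apparent / (areal scale) = 230000 / 1.579 ≈ 146000 km².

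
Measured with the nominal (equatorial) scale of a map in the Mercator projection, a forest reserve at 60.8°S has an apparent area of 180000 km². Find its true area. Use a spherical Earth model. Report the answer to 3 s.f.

The Mercator projection is conformal; its linear scale factor is the same in every direction and equals sec φ = 1/cos φ.
Areal scale = k² = sec²φ = 1/cos²(60.8°) = 1/0.4879² = 4.202.
True area = apparent / (areal scale) = 180000 / 4.202 ≈ 42800 km².

42800 km²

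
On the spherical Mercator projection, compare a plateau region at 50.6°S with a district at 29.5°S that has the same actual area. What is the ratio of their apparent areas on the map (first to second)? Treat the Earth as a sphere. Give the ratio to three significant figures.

Mercator areal scale is sec²φ.
At 50.6°: sec²(50.6°) = 1/0.6347² = 2.482.
At 29.5°: sec²(29.5°) = 1/0.8704² = 1.320.
Ratio = 2.482/1.320 = cos²(29.5°)/cos²(50.6°) ≈ 1.88.

1.88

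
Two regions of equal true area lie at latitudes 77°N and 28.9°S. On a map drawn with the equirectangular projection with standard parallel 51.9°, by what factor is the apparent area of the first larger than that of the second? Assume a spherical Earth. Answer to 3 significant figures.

In the equirectangular projection with standard parallel φ₀ = 51.9° (x = Rλ cos φ₀, y = Rφ), meridians are true-scale (h = 1) and the parallel scale is k = cos φ₀ / cos φ.
Areal scale at 77°: h·k = 1.000 × 2.743 = 2.743.
Areal scale at 28.9°: h·k = 1.000 × 0.7048 = 0.7048.
Ratio = 2.743/0.7048 ≈ 3.89.

3.89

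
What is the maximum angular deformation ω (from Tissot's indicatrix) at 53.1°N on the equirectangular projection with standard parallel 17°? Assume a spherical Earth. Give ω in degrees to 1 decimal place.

26.4°

In the equirectangular projection with standard parallel φ₀ = 17° (x = Rλ cos φ₀, y = Rφ), meridians are true-scale (h = 1) and the parallel scale is k = cos φ₀ / cos φ.
At 53.1°: h = 1.000, k = 1.593; principal scales a = 1.593, b = 1.000.
sin(ω/2) = (a − b)/(a + b) = 0.5927/2.593 = 0.2286, so ω = 2 arcsin(0.2286) ≈ 26.4°.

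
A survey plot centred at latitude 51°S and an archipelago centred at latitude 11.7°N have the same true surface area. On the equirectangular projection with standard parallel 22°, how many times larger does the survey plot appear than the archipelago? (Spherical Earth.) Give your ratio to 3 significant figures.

The equidistant cylindrical projection with φ₀ = 22° has h = 1 (meridians true) and k = cos φ₀ / cos φ along parallels.
Areal scale at 51°: h·k = 1.000 × 1.473 = 1.473.
Areal scale at 11.7°: h·k = 1.000 × 0.9469 = 0.9469.
Ratio = 1.473/0.9469 ≈ 1.56.

1.56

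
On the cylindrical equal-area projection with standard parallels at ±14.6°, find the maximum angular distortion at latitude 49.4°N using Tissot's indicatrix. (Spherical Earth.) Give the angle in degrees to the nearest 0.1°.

A cylindrical equal-area projection with standard parallel φ₀ has meridian scale h = cos φ / cos φ₀ and parallel scale k = cos φ₀ / cos φ (so areas are preserved, h·k = 1).
At 49.4°: h = 0.6725, k = 1.487; principal scales a = 1.487, b = 0.6725.
sin(ω/2) = (a − b)/(a + b) = 0.8145/2.160 = 0.3772, so ω = 2 arcsin(0.3772) ≈ 44.3°.

44.3°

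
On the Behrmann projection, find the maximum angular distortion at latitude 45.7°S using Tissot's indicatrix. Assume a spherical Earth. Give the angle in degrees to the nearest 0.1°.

The Behrmann projection is cylindrical equal-area with φ₀ = 30°. Cylindrical equal-area (φ₀ = 30°): h = cos φ / cos 30° along meridians, k = cos 30° / cos φ along parallels; h·k = 1.
At 45.7°: h = 0.8065, k = 1.240; principal scales a = 1.240, b = 0.8065.
sin(ω/2) = (a − b)/(a + b) = 0.4335/2.046 = 0.2118, so ω = 2 arcsin(0.2118) ≈ 24.5°.

24.5°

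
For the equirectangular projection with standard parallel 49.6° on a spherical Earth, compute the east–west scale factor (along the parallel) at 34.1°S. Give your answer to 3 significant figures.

0.783

With standard parallel φ₀ = 49.6°, the equirectangular projection gives x = Rλ cos φ₀, y = Rφ, so h = 1 and k = cos 49.6° / cos φ.
k = cos 49.6° / cos 34.1° = 0.6481/0.8281 = 0.7827.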